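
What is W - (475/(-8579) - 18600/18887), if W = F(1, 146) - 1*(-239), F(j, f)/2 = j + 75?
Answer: 63522885768/162031573 ≈ 392.04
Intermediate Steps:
F(j, f) = 150 + 2*j (F(j, f) = 2*(j + 75) = 2*(75 + j) = 150 + 2*j)
W = 391 (W = (150 + 2*1) - 1*(-239) = (150 + 2) + 239 = 152 + 239 = 391)
W - (475/(-8579) - 18600/18887) = 391 - (475/(-8579) - 18600/18887) = 391 - (475*(-1/8579) - 18600*1/18887) = 391 - (-475/8579 - 18600/18887) = 391 - 1*(-168540725/162031573) = 391 + 168540725/162031573 = 63522885768/162031573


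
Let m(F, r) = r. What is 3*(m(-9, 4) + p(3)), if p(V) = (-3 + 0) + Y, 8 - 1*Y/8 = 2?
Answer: 147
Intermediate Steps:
Y = 48 (Y = 64 - 8*2 = 64 - 16 = 48)
p(V) = 45 (p(V) = (-3 + 0) + 48 = -3 + 48 = 45)
3*(m(-9, 4) + p(3)) = 3*(4 + 45) = 3*49 = 147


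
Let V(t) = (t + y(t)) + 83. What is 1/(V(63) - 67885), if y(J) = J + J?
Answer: -1/67613 ≈ -1.4790e-5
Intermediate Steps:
y(J) = 2*J
V(t) = 83 + 3*t (V(t) = (t + 2*t) + 83 = 3*t + 83 = 83 + 3*t)
1/(V(63) - 67885) = 1/((83 + 3*63) - 67885) = 1/((83 + 189) - 67885) = 1/(272 - 67885) = 1/(-67613) = -1/67613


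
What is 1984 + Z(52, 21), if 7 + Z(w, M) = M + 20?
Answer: 2018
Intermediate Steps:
Z(w, M) = 13 + M (Z(w, M) = -7 + (M + 20) = -7 + (20 + M) = 13 + M)
1984 + Z(52, 21) = 1984 + (13 + 21) = 1984 + 34 = 2018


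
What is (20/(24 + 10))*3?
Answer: 30/17 ≈ 1.7647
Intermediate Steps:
(20/(24 + 10))*3 = (20/34)*3 = (20*(1/34))*3 = (10/17)*3 = 30/17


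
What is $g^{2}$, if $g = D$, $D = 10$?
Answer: $100$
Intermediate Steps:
$g = 10$
$g^{2} = 10^{2} = 100$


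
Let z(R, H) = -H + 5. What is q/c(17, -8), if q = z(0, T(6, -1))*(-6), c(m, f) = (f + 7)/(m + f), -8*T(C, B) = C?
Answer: 621/2 ≈ 310.50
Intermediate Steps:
T(C, B) = -C/8
z(R, H) = 5 - H
c(m, f) = (7 + f)/(f + m)
q = -69/2 (q = (5 - (-1)*6/8)*(-6) = (5 - 1*(-¾))*(-6) = (5 + ¾)*(-6) = (23/4)*(-6) = -69/2 ≈ -34.500)
q/c(17, -8) = -69*(-8 + 17)/(7 - 8)/2 = -69/(2*(-1/9)) = -69/(2*((⅑)*(-1))) = -69/(2*(-⅑)) = -69/2*(-9) = 621/2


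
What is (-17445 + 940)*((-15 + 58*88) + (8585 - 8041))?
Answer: -92972665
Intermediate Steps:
(-17445 + 940)*((-15 + 58*88) + (8585 - 8041)) = -16505*((-15 + 5104) + 544) = -16505*(5089 + 544) = -16505*5633 = -92972665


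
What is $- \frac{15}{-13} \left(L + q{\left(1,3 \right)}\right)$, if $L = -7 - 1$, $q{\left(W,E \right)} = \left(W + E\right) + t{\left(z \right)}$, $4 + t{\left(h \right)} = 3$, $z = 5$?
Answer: $- \frac{75}{13} \approx -5.7692$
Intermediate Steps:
$t{\left(h \right)} = -1$ ($t{\left(h \right)} = -4 + 3 = -1$)
$q{\left(W,E \right)} = -1 + E + W$ ($q{\left(W,E \right)} = \left(W + E\right) - 1 = \left(E + W\right) - 1 = -1 + E + W$)
$L = -8$
$- \frac{15}{-13} \left(L + q{\left(1,3 \right)}\right) = - \frac{15}{-13} \left(-8 + \left(-1 + 3 + 1\right)\right) = \left(-15\right) \left(- \frac{1}{13}\right) \left(-8 + 3\right) = \frac{15}{13} \left(-5\right) = - \frac{75}{13}$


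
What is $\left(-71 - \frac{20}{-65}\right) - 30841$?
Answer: $- \frac{401852}{13} \approx -30912.0$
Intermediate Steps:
$\left(-71 - \frac{20}{-65}\right) - 30841 = \left(-71 - - \frac{4}{13}\right) - 30841 = \left(-71 + \frac{4}{13}\right) - 30841 = - \frac{919}{13} - 30841 = - \frac{401852}{13}$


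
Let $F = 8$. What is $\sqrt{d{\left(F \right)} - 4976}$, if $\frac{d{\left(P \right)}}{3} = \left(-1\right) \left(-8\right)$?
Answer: $2 i \sqrt{1238} \approx 70.37 i$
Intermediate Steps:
$d{\left(P \right)} = 24$ ($d{\left(P \right)} = 3 \left(\left(-1\right) \left(-8\right)\right) = 3 \cdot 8 = 24$)
$\sqrt{d{\left(F \right)} - 4976} = \sqrt{24 - 4976} = \sqrt{-4952} = 2 i \sqrt{1238}$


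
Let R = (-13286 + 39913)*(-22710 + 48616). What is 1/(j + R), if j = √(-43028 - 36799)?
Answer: 689799062/475822745936159671 - I*√79827/475822745936159671 ≈ 1.4497e-9 - 5.9379e-16*I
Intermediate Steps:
j = I*√79827 (j = √(-79827) = I*√79827 ≈ 282.54*I)
R = 689799062 (R = 26627*25906 = 689799062)
1/(j + R) = 1/(I*√79827 + 689799062) = 1/(689799062 + I*√79827)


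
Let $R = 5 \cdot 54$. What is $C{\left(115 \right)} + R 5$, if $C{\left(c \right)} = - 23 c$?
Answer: $-1295$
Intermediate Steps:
$R = 270$
$C{\left(115 \right)} + R 5 = \left(-23\right) 115 + 270 \cdot 5 = -2645 + 1350 = -1295$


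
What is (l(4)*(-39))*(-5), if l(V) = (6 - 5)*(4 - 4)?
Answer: 0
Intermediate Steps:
l(V) = 0 (l(V) = 1*0 = 0)
(l(4)*(-39))*(-5) = (0*(-39))*(-5) = 0*(-5) = 0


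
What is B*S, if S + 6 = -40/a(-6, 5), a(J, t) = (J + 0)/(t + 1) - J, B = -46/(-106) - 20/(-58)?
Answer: -16758/1537 ≈ -10.903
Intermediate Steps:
B = 1197/1537 (B = -46*(-1/106) - 20*(-1/58) = 23/53 + 10/29 = 1197/1537 ≈ 0.77879)
a(J, t) = -J + J/(1 + t) (a(J, t) = J/(1 + t) - J = -J + J/(1 + t))
S = -14 (S = -6 - 40/((-1*(-6)*5/(1 + 5))) = -6 - 40/((-1*(-6)*5/6)) = -6 - 40/((-1*(-6)*5*1/6)) = -6 - 40/5 = -6 - 40*1/5 = -6 - 8 = -14)
B*S = (1197/1537)*(-14) = -16758/1537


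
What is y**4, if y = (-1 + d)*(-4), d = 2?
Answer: 256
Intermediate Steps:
y = -4 (y = (-1 + 2)*(-4) = 1*(-4) = -4)
y**4 = (-4)**4 = 256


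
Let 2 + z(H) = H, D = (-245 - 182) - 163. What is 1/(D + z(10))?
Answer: -1/582 ≈ -0.0017182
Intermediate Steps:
D = -590 (D = -427 - 163 = -590)
z(H) = -2 + H
1/(D + z(10)) = 1/(-590 + (-2 + 10)) = 1/(-590 + 8) = 1/(-582) = -1/582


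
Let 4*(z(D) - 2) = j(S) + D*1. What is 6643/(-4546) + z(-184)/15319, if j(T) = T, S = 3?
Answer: -203921463/139280348 ≈ -1.4641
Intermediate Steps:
z(D) = 11/4 + D/4 (z(D) = 2 + (3 + D*1)/4 = 2 + (3 + D)/4 = 2 + (3/4 + D/4) = 11/4 + D/4)
6643/(-4546) + z(-184)/15319 = 6643/(-4546) + (11/4 + (1/4)*(-184))/15319 = 6643*(-1/4546) + (11/4 - 46)*(1/15319) = -6643/4546 - 173/4*1/15319 = -6643/4546 - 173/61276 = -203921463/139280348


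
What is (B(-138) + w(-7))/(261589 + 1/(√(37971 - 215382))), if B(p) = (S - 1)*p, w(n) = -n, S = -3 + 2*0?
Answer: 25942500238161/12140022709839532 + 559*I*√177411/12140022709839532 ≈ 0.0021369 + 1.9395e-11*I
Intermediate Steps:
S = -3 (S = -3 + 0 = -3)
B(p) = -4*p (B(p) = (-3 - 1)*p = -4*p)
(B(-138) + w(-7))/(261589 + 1/(√(37971 - 215382))) = (-4*(-138) - 1*(-7))/(261589 + 1/(√(37971 - 215382))) = (552 + 7)/(261589 + 1/(√(-177411))) = 559/(261589 + 1/(I*√177411)) = 559/(261589 - I*√177411/177411)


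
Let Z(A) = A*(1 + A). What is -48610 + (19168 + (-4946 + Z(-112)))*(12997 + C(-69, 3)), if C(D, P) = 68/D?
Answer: 23897954060/69 ≈ 3.4635e+8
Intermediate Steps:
-48610 + (19168 + (-4946 + Z(-112)))*(12997 + C(-69, 3)) = -48610 + (19168 + (-4946 - 112*(1 - 112)))*(12997 + 68/(-69)) = -48610 + (19168 + (-4946 - 112*(-111)))*(12997 + 68*(-1/69)) = -48610 + (19168 + (-4946 + 12432))*(12997 - 68/69) = -48610 + (19168 + 7486)*(896725/69) = -48610 + 26654*(896725/69) = -48610 + 23901308150/69 = 23897954060/69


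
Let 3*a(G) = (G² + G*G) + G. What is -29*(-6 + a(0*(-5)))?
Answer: 174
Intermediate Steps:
a(G) = G/3 + 2*G²/3 (a(G) = ((G² + G*G) + G)/3 = ((G² + G²) + G)/3 = (2*G² + G)/3 = (G + 2*G²)/3 = G/3 + 2*G²/3)
-29*(-6 + a(0*(-5))) = -29*(-6 + (0*(-5))*(1 + 2*(0*(-5)))/3) = -29*(-6 + (⅓)*0*(1 + 2*0)) = -29*(-6 + (⅓)*0*(1 + 0)) = -29*(-6 + (⅓)*0*1) = -29*(-6 + 0) = -29*(-6) = 174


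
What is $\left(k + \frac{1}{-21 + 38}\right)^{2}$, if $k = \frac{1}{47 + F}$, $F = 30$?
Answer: $\frac{8836}{1713481} \approx 0.0051568$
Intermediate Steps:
$k = \frac{1}{77}$ ($k = \frac{1}{47 + 30} = \frac{1}{77} \approx 0.012987$)
$\left(k + \frac{1}{-21 + 38}\right)^{2} = \left(\frac{1}{77} + \frac{1}{-21 + 38}\right)^{2} = \left(\frac{1}{77} + \frac{1}{17}\right)^{2} = \left(\frac{94}{1309}\right)^{2} = \frac{8836}{1713481}$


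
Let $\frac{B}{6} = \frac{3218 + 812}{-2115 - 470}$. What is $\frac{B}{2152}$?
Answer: $- \frac{1209}{278146} \approx -0.0043466$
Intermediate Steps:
$B = - \frac{4836}{517}$ ($B = 6 \frac{3218 + 812}{-2115 - 470} = 6 \frac{4030}{-2585} = 6 \cdot 4030 \left(- \frac{1}{2585}\right) = 6 \left(- \frac{806}{517}\right) = - \frac{4836}{517} \approx -9.354$)
$\frac{B}{2152} = - \frac{4836}{517 \cdot 2152} = \left(- \frac{4836}{517}\right) \frac{1}{2152} = - \frac{1209}{278146}$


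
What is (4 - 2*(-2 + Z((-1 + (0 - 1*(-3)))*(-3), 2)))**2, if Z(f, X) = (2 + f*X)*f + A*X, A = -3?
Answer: 10000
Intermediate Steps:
Z(f, X) = -3*X + f*(2 + X*f) (Z(f, X) = (2 + f*X)*f - 3*X = (2 + X*f)*f - 3*X = f*(2 + X*f) - 3*X = -3*X + f*(2 + X*f))
(4 - 2*(-2 + Z((-1 + (0 - 1*(-3)))*(-3), 2)))**2 = (4 - 2*(-2 + (-3*2 + 2*((-1 + (0 - 1*(-3)))*(-3)) + 2*((-1 + (0 - 1*(-3)))*(-3))**2)))**2 = (4 - 2*(-2 + (-6 + 2*((-1 + (0 + 3))*(-3)) + 2*((-1 + (0 + 3))*(-3))**2)))**2 = (4 - 2*(-2 + (-6 + 2*((-1 + 3)*(-3)) + 2*((-1 + 3)*(-3))**2)))**2 = (4 - 2*(-2 + (-6 + 2*(2*(-3)) + 2*(2*(-3))**2)))**2 = (4 - 2*(-2 + (-6 + 2*(-6) + 2*(-6)**2)))**2 = (4 - 2*(-2 + (-6 - 12 + 2*36)))**2 = (4 - 2*(-2 + (-6 - 12 + 72)))**2 = (4 - 2*(-2 + 54))**2 = (4 - 2*52)**2 = (4 - 104)**2 = (-100)**2 = 10000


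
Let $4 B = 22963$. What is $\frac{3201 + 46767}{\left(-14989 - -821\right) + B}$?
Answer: $- \frac{199872}{33709} \approx -5.9293$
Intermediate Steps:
$B = \frac{22963}{4}$ ($B = \frac{1}{4} \cdot 22963 = \frac{22963}{4} \approx 5740.8$)
$\frac{3201 + 46767}{\left(-14989 - -821\right) + B} = \frac{3201 + 46767}{\left(-14989 - -821\right) + \frac{22963}{4}} = \frac{49968}{\left(-14989 + 821\right) + \frac{22963}{4}} = \frac{49968}{-14168 + \frac{22963}{4}} = \frac{49968}{- \frac{33709}{4}} = 49968 \left(- \frac{4}{33709}\right) = - \frac{199872}{33709}$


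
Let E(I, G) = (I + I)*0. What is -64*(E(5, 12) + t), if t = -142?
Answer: 9088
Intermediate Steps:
E(I, G) = 0 (E(I, G) = (2*I)*0 = 0)
-64*(E(5, 12) + t) = -64*(0 - 142) = -64*(-142) = 9088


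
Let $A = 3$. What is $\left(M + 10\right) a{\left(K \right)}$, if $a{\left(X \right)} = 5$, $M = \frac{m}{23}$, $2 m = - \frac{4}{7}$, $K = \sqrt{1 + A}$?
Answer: $\frac{8040}{161} \approx 49.938$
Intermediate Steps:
$K = 2$ ($K = \sqrt{1 + 3} = \sqrt{4} = 2$)
$m = - \frac{2}{7}$ ($m = \frac{\left(-4\right) \frac{1}{7}}{2} = \frac{1}{2} \left(- \frac{4}{7}\right) = - \frac{2}{7} \approx -0.28571$)
$M = - \frac{2}{161}$ ($M = - \frac{2}{7 \cdot 23} = \left(- \frac{2}{7}\right) \frac{1}{23} = - \frac{2}{161} \approx -0.012422$)
$\left(M + 10\right) a{\left(K \right)} = \left(- \frac{2}{161} + 10\right) 5 = \frac{1608}{161} \cdot 5 = \frac{8040}{161}$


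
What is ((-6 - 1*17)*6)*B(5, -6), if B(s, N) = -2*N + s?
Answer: -2346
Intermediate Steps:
B(s, N) = s - 2*N
((-6 - 1*17)*6)*B(5, -6) = ((-6 - 1*17)*6)*(5 - 2*(-6)) = ((-6 - 17)*6)*(5 + 12) = -23*6*17 = -138*17 = -2346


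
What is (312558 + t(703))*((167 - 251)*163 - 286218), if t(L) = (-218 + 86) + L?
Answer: -93910518390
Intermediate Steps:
t(L) = -132 + L
(312558 + t(703))*((167 - 251)*163 - 286218) = (312558 + (-132 + 703))*((167 - 251)*163 - 286218) = (312558 + 571)*(-84*163 - 286218) = 313129*(-13692 - 286218) = 313129*(-299910) = -93910518390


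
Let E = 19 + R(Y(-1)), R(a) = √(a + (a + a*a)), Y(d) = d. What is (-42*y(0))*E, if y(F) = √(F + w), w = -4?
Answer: 84 - 1596*I ≈ 84.0 - 1596.0*I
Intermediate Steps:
y(F) = √(-4 + F) (y(F) = √(F - 4) = √(-4 + F))
R(a) = √(a² + 2*a) (R(a) = √(a + (a + a²)) = √(a² + 2*a))
E = 19 + I (E = 19 + √(-(2 - 1)) = 19 + √(-1*1) = 19 + √(-1) = 19 + I ≈ 19.0 + 1.0*I)
(-42*y(0))*E = (-42*√(-4 + 0))*(19 + I) = (-84*I)*(19 + I) = -84*I*(19 + I)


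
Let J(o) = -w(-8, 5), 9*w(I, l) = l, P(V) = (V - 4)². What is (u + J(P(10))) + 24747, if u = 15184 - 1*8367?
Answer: 284071/9 ≈ 31563.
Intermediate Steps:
P(V) = (-4 + V)²
w(I, l) = l/9
J(o) = -5/9
u = 6817 (u = 15184 - 8367 = 6817)
(u + J(P(10))) + 24747 = (6817 - 5/9) + 24747 = 61348/9 + 24747 = 284071/9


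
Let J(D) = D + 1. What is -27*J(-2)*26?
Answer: 702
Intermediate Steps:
J(D) = 1 + D
-27*J(-2)*26 = -27*(1 - 2)*26 = -27*(-1)*26 = 27*26 = 702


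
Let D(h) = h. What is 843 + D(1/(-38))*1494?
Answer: 15270/19 ≈ 803.68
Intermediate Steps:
843 + D(1/(-38))*1494 = 843 + 1494/(-38) = 843 - 1/38*1494 = 843 - 747/19 = 15270/19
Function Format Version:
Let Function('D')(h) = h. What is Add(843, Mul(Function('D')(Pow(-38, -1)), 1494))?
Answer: Rational(15270, 19) ≈ 803.68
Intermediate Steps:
Add(843, Mul(Function('D')(Pow(-38, -1)), 1494)) = Add(843, Mul(Pow(-38, -1), 1494)) = Add(843, Mul(Rational(-1, 38), 1494)) = Add(843, Rational(-747, 19)) = Rational(15270, 19)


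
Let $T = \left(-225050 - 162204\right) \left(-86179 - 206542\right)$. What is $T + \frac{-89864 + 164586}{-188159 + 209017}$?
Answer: $\frac{1182204096596847}{10429} \approx 1.1336 \cdot 10^{11}$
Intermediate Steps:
$T = 113357378134$ ($T = \left(-387254\right) \left(-292721\right) = 113357378134$)
$T + \frac{-89864 + 164586}{-188159 + 209017} = 113357378134 + \frac{-89864 + 164586}{-188159 + 209017} = 113357378134 + \frac{74722}{20858} = 113357378134 + 74722 \cdot \frac{1}{20858} = 113357378134 + \frac{37361}{10429} = \frac{1182204096596847}{10429}$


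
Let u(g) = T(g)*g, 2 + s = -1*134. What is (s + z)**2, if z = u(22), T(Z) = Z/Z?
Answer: 12996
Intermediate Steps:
T(Z) = 1
s = -136 (s = -2 - 1*134 = -2 - 134 = -136)
u(g) = g (u(g) = 1*g = g)
z = 22
(s + z)**2 = (-136 + 22)**2 = (-114)**2 = 12996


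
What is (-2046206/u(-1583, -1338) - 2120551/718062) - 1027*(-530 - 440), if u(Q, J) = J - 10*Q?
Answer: 1295625877692737/1300769313 ≈ 9.9605e+5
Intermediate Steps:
(-2046206/u(-1583, -1338) - 2120551/718062) - 1027*(-530 - 440) = (-2046206/(-1338 - 10*(-1583)) - 2120551/718062) - 1027*(-530 - 440) = (-2046206/(-1338 + 15830) - 2120551*1/718062) - 1027*(-970) = (-2046206/14492 - 2120551/718062) + 996190 = (-2046206*1/14492 - 2120551/718062) + 996190 = (-1023103/7246 - 2120551/718062) + 996190 = -187504224733/1300769313 + 996190 = 1295625877692737/1300769313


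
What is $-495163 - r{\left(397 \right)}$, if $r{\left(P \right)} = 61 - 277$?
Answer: $-494947$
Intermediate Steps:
$r{\left(P \right)} = -216$
$-495163 - r{\left(397 \right)} = -495163 - -216 = -495163 + 216 = -494947$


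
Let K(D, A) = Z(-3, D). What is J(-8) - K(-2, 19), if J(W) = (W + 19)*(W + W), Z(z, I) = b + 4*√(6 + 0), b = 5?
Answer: -181 - 4*√6 ≈ -190.80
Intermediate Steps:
Z(z, I) = 5 + 4*√6 (Z(z, I) = 5 + 4*√(6 + 0) = 5 + 4*√6)
K(D, A) = 5 + 4*√6
J(W) = 2*W*(19 + W) (J(W) = (19 + W)*(2*W) = 2*W*(19 + W))
J(-8) - K(-2, 19) = 2*(-8)*(19 - 8) - (5 + 4*√6) = 2*(-8)*11 + (-5 - 4*√6) = -176 + (-5 - 4*√6) = -181 - 4*√6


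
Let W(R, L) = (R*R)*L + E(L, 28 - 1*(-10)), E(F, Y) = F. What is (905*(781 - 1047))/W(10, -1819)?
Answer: 240730/183719 ≈ 1.3103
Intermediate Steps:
W(R, L) = L + L*R² (W(R, L) = (R*R)*L + L = R²*L + L = L*R² + L = L + L*R²)
(905*(781 - 1047))/W(10, -1819) = (905*(781 - 1047))/((-1819*(1 + 10²))) = (905*(-266))/((-1819*(1 + 100))) = -240730/((-1819*101)) = -240730/(-183719) = -240730*(-1/183719) = 240730/183719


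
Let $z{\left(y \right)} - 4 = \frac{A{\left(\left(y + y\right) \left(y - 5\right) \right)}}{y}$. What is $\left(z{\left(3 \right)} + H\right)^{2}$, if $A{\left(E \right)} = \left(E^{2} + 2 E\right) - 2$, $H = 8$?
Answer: $\frac{23716}{9} \approx 2635.1$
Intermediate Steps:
$A{\left(E \right)} = -2 + E^{2} + 2 E$
$z{\left(y \right)} = 4 + \frac{-2 + 4 y \left(-5 + y\right) + 4 y^{2} \left(-5 + y\right)^{2}}{y}$ ($z{\left(y \right)} = 4 + \frac{-2 + \left(\left(y + y\right) \left(y - 5\right)\right)^{2} + 2 \left(y + y\right) \left(y - 5\right)}{y} = 4 + \frac{-2 + \left(2 y \left(-5 + y\right)\right)^{2} + 2 \cdot 2 y \left(-5 + y\right)}{y} = 4 + \frac{-2 + 4 y^{2} \left(-5 + y\right)^{2} + 4 y \left(-5 + y\right)}{y} = 4 + \frac{-2 + 4 y \left(-5 + y\right) + 4 y^{2} \left(-5 + y\right)^{2}}{y}$)
$\left(z{\left(3 \right)} + H\right)^{2} = \left(\left(-16 - 40 \cdot 3^{2} - \frac{2}{3} + 4 \cdot 3^{3} + 104 \cdot 3\right) + 8\right)^{2} = \left(\left(-16 - 360 - \frac{2}{3} + 4 \cdot 27 + 312\right) + 8\right)^{2} = \left(\left(-16 - 360 - \frac{2}{3} + 108 + 312\right) + 8\right)^{2} = \left(\frac{130}{3} + 8\right)^{2} = \left(\frac{154}{3}\right)^{2} = \frac{23716}{9}$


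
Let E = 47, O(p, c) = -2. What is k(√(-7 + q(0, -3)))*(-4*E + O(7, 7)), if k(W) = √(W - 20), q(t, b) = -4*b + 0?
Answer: -190*I*√(20 - √5) ≈ -800.8*I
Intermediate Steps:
q(t, b) = -4*b
k(W) = √(-20 + W)
k(√(-7 + q(0, -3)))*(-4*E + O(7, 7)) = √(-20 + √(-7 - 4*(-3)))*(-4*47 - 2) = √(-20 + √(-7 + 12))*(-188 - 2) = √(-20 + √5)*(-190) = -190*√(-20 + √5)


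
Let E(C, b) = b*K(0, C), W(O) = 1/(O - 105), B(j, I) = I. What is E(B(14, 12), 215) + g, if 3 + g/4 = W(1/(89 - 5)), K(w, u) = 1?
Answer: 1789921/8819 ≈ 202.96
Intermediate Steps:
W(O) = 1/(-105 + O)
E(C, b) = b (E(C, b) = b*1 = b)
g = -106164/8819 (g = -12 + 4/(-105 + 1/(89 - 5)) = -12 + 4/(-105 + 1/84) = -12 + 4/(-8819/84) = -12 + 4*(-84/8819) = -12 - 336/8819 = -106164/8819 ≈ -12.038)
E(B(14, 12), 215) + g = 215 - 106164/8819 = 1789921/8819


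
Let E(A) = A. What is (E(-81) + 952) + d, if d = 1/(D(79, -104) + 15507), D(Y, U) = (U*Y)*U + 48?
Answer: 757786550/870019 ≈ 871.00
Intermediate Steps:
D(Y, U) = 48 + Y*U² (D(Y, U) = Y*U² + 48 = 48 + Y*U²)
d = 1/870019 (d = 1/((48 + 79*(-104)²) + 15507) = 1/((48 + 79*10816) + 15507) = 1/((48 + 854464) + 15507) = 1/(854512 + 15507) = 1/870019 ≈ 1.1494e-6)
(E(-81) + 952) + d = (-81 + 952) + 1/870019 = 871 + 1/870019 = 757786550/870019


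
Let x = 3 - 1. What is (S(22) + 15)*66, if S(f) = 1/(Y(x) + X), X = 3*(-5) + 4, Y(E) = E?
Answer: 2948/3 ≈ 982.67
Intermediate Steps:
x = 2
X = -11 (X = -15 + 4 = -11)
S(f) = -⅑ (S(f) = 1/(2 - 11) = 1/(-9) = -⅑)
(S(22) + 15)*66 = (-⅑ + 15)*66 = (134/9)*66 = 2948/3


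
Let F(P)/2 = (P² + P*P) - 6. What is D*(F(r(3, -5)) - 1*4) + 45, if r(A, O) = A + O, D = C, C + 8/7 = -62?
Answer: 45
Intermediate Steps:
C = -442/7 (C = -8/7 - 62 = -442/7 ≈ -63.143)
D = -442/7 ≈ -63.143
F(P) = -12 + 4*P² (F(P) = 2*((P² + P*P) - 6) = 2*((P² + P²) - 6) = 2*(2*P² - 6) = 2*(-6 + 2*P²) = -12 + 4*P²)
D*(F(r(3, -5)) - 1*4) + 45 = -442*((-12 + 4*(3 - 5)²) - 1*4)/7 + 45 = -442*((-12 + 4*(-2)²) - 4)/7 + 45 = -442*((-12 + 4*4) - 4)/7 + 45 = -442*((-12 + 16) - 4)/7 + 45 = -442*(4 - 4)/7 + 45 = -442/7*0 + 45 = 0 + 45 = 45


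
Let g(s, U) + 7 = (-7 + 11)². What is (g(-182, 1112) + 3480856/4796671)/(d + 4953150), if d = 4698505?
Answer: 9330179/9259162728101 ≈ 1.0077e-6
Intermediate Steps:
g(s, U) = 9 (g(s, U) = -7 + (-7 + 11)² = -7 + 4² = -7 + 16 = 9)
(g(-182, 1112) + 3480856/4796671)/(d + 4953150) = (9 + 3480856/4796671)/(4698505 + 4953150) = (9 + 3480856*(1/4796671))/9651655 = (9 + 3480856/4796671)*(1/9651655) = (46650895/4796671)*(1/9651655) = 9330179/9259162728101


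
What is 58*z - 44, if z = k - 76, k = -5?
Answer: -4742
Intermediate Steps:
z = -81 (z = -5 - 76 = -81)
58*z - 44 = 58*(-81) - 44 = -4698 - 44 = -4742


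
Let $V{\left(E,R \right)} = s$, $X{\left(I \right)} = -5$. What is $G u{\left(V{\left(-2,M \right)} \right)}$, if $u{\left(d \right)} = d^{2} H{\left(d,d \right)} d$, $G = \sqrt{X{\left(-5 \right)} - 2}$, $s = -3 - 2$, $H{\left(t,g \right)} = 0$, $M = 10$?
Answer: $0$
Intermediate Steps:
$s = -5$ ($s = -3 - 2 = -5$)
$V{\left(E,R \right)} = -5$
$G = i \sqrt{7}$ ($G = \sqrt{-5 - 2} = \sqrt{-7} = i \sqrt{7} \approx 2.6458 i$)
$u{\left(d \right)} = 0$ ($u{\left(d \right)} = d^{2} \cdot 0 d = 0 d = 0$)
$G u{\left(V{\left(-2,M \right)} \right)} = i \sqrt{7} \cdot 0 = 0$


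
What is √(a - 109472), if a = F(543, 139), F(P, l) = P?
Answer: I*√108929 ≈ 330.04*I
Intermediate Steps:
a = 543
√(a - 109472) = √(543 - 109472) = √(-108929) = I*√108929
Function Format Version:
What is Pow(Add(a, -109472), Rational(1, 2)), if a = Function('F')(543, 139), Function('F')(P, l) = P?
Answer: Mul(I, Pow(108929, Rational(1, 2))) ≈ Mul(330.04, I)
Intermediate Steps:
a = 543
Pow(Add(a, -109472), Rational(1, 2)) = Pow(Add(543, -109472), Rational(1, 2)) = Pow(-108929, Rational(1, 2)) = Mul(I, Pow(108929, Rational(1, 2)))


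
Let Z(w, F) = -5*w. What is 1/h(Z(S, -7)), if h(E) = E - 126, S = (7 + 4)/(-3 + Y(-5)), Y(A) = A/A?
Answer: -2/197 ≈ -0.010152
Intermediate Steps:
Y(A) = 1
S = -11/2 (S = (7 + 4)/(-3 + 1) = 11/(-2) = 11*(-½) = -11/2 ≈ -5.5000)
h(E) = -126 + E
1/h(Z(S, -7)) = 1/(-126 - 5*(-11/2)) = 1/(-126 + 55/2) = 1/(-197/2) = -2/197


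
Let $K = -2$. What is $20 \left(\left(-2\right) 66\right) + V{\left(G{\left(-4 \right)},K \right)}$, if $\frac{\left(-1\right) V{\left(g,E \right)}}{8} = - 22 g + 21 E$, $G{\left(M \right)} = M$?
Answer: $-3008$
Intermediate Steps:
$V{\left(g,E \right)} = - 168 E + 176 g$ ($V{\left(g,E \right)} = - 8 \left(- 22 g + 21 E\right) = - 168 E + 176 g$)
$20 \left(\left(-2\right) 66\right) + V{\left(G{\left(-4 \right)},K \right)} = 20 \left(\left(-2\right) 66\right) + \left(\left(-168\right) \left(-2\right) + 176 \left(-4\right)\right) = 20 \left(-132\right) + \left(336 - 704\right) = -2640 - 368 = -3008$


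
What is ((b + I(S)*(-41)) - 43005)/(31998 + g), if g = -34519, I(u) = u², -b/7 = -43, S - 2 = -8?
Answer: 44180/2521 ≈ 17.525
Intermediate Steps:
S = -6 (S = 2 - 8 = -6)
b = 301 (b = -7*(-43) = 301)
((b + I(S)*(-41)) - 43005)/(31998 + g) = ((301 + (-6)²*(-41)) - 43005)/(31998 - 34519) = ((301 + 36*(-41)) - 43005)/(-2521) = ((301 - 1476) - 43005)*(-1/2521) = (-1175 - 43005)*(-1/2521) = -44180*(-1/2521) = 44180/2521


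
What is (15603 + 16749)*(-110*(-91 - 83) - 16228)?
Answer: 94209024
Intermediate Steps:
(15603 + 16749)*(-110*(-91 - 83) - 16228) = 32352*(-110*(-174) - 16228) = 32352*(19140 - 16228) = 32352*2912 = 94209024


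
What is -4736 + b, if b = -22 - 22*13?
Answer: -5044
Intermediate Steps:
b = -308 (b = -22 - 286 = -308)
-4736 + b = -4736 - 308 = -5044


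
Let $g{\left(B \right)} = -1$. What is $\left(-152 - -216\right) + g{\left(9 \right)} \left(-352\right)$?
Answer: $416$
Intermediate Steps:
$\left(-152 - -216\right) + g{\left(9 \right)} \left(-352\right) = \left(-152 - -216\right) - -352 = \left(-152 + 216\right) + 352 = 64 + 352 = 416$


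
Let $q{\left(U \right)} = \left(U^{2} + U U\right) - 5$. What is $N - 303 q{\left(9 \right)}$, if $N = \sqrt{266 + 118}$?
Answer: $-47571 + 8 \sqrt{6} \approx -47551.0$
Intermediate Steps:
$N = 8 \sqrt{6}$ ($N = \sqrt{384} = 8 \sqrt{6} \approx 19.596$)
$q{\left(U \right)} = -5 + 2 U^{2}$ ($q{\left(U \right)} = \left(U^{2} + U^{2}\right) - 5 = 2 U^{2} - 5 = -5 + 2 U^{2}$)
$N - 303 q{\left(9 \right)} = 8 \sqrt{6} - 303 \left(-5 + 2 \cdot 9^{2}\right) = 8 \sqrt{6} - 303 \left(-5 + 2 \cdot 81\right) = 8 \sqrt{6} - 303 \left(-5 + 162\right) = 8 \sqrt{6} - 47571 = -47571 + 8 \sqrt{6}$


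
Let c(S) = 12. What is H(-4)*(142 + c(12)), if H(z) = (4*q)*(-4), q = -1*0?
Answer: 0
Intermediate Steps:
q = 0
H(z) = 0 (H(z) = (4*0)*(-4) = 0*(-4) = 0)
H(-4)*(142 + c(12)) = 0*(142 + 12) = 0*154 = 0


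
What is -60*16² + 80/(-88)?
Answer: -168970/11 ≈ -15361.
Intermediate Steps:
-60*16² + 80/(-88) = -60*256 + 80*(-1/88) = -15360 - 10/11 = -168970/11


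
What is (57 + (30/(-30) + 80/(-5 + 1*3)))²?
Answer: 256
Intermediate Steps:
(57 + (30/(-30) + 80/(-5 + 1*3)))² = (57 + (30*(-1/30) + 80/(-5 + 3)))² = (57 + (-1 + 80/(-2)))² = (57 + (-1 + 80*(-½)))² = (57 + (-1 - 40))² = (57 - 41)² = 16² = 256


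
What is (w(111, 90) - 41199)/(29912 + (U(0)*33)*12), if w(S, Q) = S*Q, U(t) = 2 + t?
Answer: -309/304 ≈ -1.0164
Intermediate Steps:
w(S, Q) = Q*S
(w(111, 90) - 41199)/(29912 + (U(0)*33)*12) = (90*111 - 41199)/(29912 + ((2 + 0)*33)*12) = (9990 - 41199)/(29912 + (2*33)*12) = -31209/(29912 + 66*12) = -31209/(29912 + 792) = -31209/30704 = -31209*1/30704 = -309/304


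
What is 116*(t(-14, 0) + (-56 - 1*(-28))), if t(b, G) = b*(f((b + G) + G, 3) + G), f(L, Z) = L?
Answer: 19488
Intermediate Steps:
t(b, G) = b*(b + 3*G) (t(b, G) = b*(((b + G) + G) + G) = b*(((G + b) + G) + G) = b*((b + 2*G) + G) = b*(b + 3*G))
116*(t(-14, 0) + (-56 - 1*(-28))) = 116*(-14*(-14 + 3*0) + (-56 - 1*(-28))) = 116*(-14*(-14 + 0) + (-56 + 28)) = 116*(-14*(-14) - 28) = 116*(196 - 28) = 116*168 = 19488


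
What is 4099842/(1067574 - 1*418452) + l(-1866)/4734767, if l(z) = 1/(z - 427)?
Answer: 7418541603129230/1174566864424697 ≈ 6.3160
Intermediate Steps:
l(z) = 1/(-427 + z)
4099842/(1067574 - 1*418452) + l(-1866)/4734767 = 4099842/(1067574 - 1*418452) + 1/(-427 - 1866*4734767) = 4099842/(1067574 - 418452) + (1/4734767)/(-2293) = 4099842/649122 - 1/2293*1/4734767 = 4099842*(1/649122) - 1/10856820731 = 683307/108187 - 1/10856820731 = 7418541603129230/1174566864424697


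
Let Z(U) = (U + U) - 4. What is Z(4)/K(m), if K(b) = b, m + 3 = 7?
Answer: 1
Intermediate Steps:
m = 4 (m = -3 + 7 = 4)
Z(U) = -4 + 2*U (Z(U) = 2*U - 4 = -4 + 2*U)
Z(4)/K(m) = (-4 + 2*4)/4 = (-4 + 8)*(¼) = 4*(¼) = 1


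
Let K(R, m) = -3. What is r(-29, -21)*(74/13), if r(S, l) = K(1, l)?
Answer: -222/13 ≈ -17.077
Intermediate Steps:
r(S, l) = -3
r(-29, -21)*(74/13) = -222/13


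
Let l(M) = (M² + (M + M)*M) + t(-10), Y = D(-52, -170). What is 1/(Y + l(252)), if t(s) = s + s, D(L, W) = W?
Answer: 1/190322 ≈ 5.2543e-6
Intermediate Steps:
t(s) = 2*s
Y = -170
l(M) = -20 + 3*M² (l(M) = (M² + (M + M)*M) + 2*(-10) = (M² + (2*M)*M) - 20 = (M² + 2*M²) - 20 = 3*M² - 20 = -20 + 3*M²)
1/(Y + l(252)) = 1/(-170 + (-20 + 3*252²)) = 1/(-170 + (-20 + 3*63504)) = 1/(-170 + (-20 + 190512)) = 1/(-170 + 190492) = 1/190322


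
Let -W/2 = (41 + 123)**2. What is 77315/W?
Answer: -77315/53792 ≈ -1.4373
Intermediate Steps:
W = -53792 (W = -2*(41 + 123)**2 = -2*164**2 = -2*26896 = -53792)
77315/W = 77315/(-53792) = 77315*(-1/53792) = -77315/53792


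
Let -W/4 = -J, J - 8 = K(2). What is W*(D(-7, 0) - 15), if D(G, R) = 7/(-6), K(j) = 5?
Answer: -2522/3 ≈ -840.67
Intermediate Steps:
J = 13 (J = 8 + 5 = 13)
D(G, R) = -7/6 (D(G, R) = 7*(-⅙) = -7/6)
W = 52 (W = -(-4)*13 = -4*(-13) = 52)
W*(D(-7, 0) - 15) = 52*(-7/6 - 15) = 52*(-97/6) = -2522/3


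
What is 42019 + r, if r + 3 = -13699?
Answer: 28317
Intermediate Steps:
r = -13702 (r = -3 - 13699 = -13702)
42019 + r = 42019 - 13702 = 28317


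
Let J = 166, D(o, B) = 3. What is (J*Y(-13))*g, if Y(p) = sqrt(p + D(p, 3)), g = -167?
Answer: -27722*I*sqrt(10) ≈ -87665.0*I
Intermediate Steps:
Y(p) = sqrt(3 + p) (Y(p) = sqrt(p + 3) = sqrt(3 + p))
(J*Y(-13))*g = (166*sqrt(3 - 13))*(-167) = (166*sqrt(-10))*(-167) = (166*(I*sqrt(10)))*(-167) = (166*I*sqrt(10))*(-167) = -27722*I*sqrt(10)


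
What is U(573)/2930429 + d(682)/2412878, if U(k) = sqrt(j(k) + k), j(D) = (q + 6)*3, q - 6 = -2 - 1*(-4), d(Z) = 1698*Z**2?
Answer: 394890276/1206439 + sqrt(615)/2930429 ≈ 327.32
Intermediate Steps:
q = 8 (q = 6 + (-2 - 1*(-4)) = 6 + (-2 + 4) = 6 + 2 = 8)
j(D) = 42 (j(D) = (8 + 6)*3 = 14*3 = 42)
U(k) = sqrt(42 + k)
U(573)/2930429 + d(682)/2412878 = sqrt(42 + 573)/2930429 + (1698*682**2)/2412878 = sqrt(615)*(1/2930429) + (1698*465124)*(1/2412878) = sqrt(615)/2930429 + 789780552*(1/2412878) = sqrt(615)/2930429 + 394890276/1206439 = 394890276/1206439 + sqrt(615)/2930429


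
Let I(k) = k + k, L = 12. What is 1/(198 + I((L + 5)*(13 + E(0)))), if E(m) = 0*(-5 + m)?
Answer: 1/640 ≈ 0.0015625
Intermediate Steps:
E(m) = 0
I(k) = 2*k
1/(198 + I((L + 5)*(13 + E(0)))) = 1/(198 + 2*((12 + 5)*(13 + 0))) = 1/(198 + 2*(17*13)) = 1/(198 + 2*221) = 1/(198 + 442) = 1/640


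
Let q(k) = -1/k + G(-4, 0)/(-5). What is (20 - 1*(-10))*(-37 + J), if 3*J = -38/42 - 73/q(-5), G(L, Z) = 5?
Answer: -8675/42 ≈ -206.55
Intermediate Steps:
q(k) = -1 - 1/k (q(k) = -1/k + 5/(-5) = -1/k + 5*(-⅕) = -1/k - 1 = -1 - 1/k)
J = 7589/252 (J = (-38/42 - 73*(-5/(-1 - 1*(-5))))/3 = (-38*1/42 - 73*(-5/(-1 + 5)))/3 = (-19/21 - 73/((-⅕*4)))/3 = (-19/21 - 73/(-⅘))/3 = (-19/21 - 73*(-5/4))/3 = (-19/21 + 365/4)/3 = (⅓)*(7589/84) = 7589/252 ≈ 30.115)
(20 - 1*(-10))*(-37 + J) = (20 - 1*(-10))*(-37 + 7589/252) = (20 + 10)*(-1735/252) = 30*(-1735/252) = -8675/42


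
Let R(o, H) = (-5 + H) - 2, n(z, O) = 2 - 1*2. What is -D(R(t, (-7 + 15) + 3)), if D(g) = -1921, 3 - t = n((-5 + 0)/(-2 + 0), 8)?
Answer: 1921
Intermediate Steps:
n(z, O) = 0 (n(z, O) = 2 - 2 = 0)
t = 3 (t = 3 - 1*0 = 3 + 0 = 3)
R(o, H) = -7 + H
-D(R(t, (-7 + 15) + 3)) = -1*(-1921) = 1921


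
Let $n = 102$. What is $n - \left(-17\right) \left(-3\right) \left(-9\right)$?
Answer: $561$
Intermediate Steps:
$n - \left(-17\right) \left(-3\right) \left(-9\right) = 102 - \left(-17\right) \left(-3\right) \left(-9\right) = 102 - 51 \left(-9\right) = 102 - -459 = 102 + 459 = 561$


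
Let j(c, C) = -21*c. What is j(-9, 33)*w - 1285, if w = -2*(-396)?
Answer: 148403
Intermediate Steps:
w = 792
j(-9, 33)*w - 1285 = -21*(-9)*792 - 1285 = 189*792 - 1285 = 149688 - 1285 = 148403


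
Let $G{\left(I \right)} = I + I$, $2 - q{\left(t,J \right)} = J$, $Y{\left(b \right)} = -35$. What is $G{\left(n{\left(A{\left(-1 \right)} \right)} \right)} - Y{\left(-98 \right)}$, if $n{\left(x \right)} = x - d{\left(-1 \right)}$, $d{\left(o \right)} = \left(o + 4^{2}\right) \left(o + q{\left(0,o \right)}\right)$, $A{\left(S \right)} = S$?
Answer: $-27$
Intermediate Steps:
$q{\left(t,J \right)} = 2 - J$
$d{\left(o \right)} = 32 + 2 o$ ($d{\left(o \right)} = \left(o + 4^{2}\right) \left(o - \left(-2 + o\right)\right) = \left(o + 16\right) 2 = \left(16 + o\right) 2 = 32 + 2 o$)
$n{\left(x \right)} = -30 + x$ ($n{\left(x \right)} = x - \left(32 + 2 \left(-1\right)\right) = x - \left(32 - 2\right) = x - 30 = -30 + x$)
$G{\left(I \right)} = 2 I$
$G{\left(n{\left(A{\left(-1 \right)} \right)} \right)} - Y{\left(-98 \right)} = 2 \left(-30 - 1\right) - -35 = 2 \left(-31\right) + 35 = -62 + 35 = -27$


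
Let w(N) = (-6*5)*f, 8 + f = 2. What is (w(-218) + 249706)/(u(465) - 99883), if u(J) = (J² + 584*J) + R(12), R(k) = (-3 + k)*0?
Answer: 124943/193951 ≈ 0.64420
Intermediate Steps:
R(k) = 0
f = -6 (f = -8 + 2 = -6)
w(N) = 180 (w(N) = -6*5*(-6) = -30*(-6) = 180)
u(J) = J² + 584*J (u(J) = (J² + 584*J) + 0 = J² + 584*J)
(w(-218) + 249706)/(u(465) - 99883) = (180 + 249706)/(465*(584 + 465) - 99883) = 249886/(465*1049 - 99883) = 249886/(487785 - 99883) = 249886/387902 = 249886*(1/387902) = 124943/193951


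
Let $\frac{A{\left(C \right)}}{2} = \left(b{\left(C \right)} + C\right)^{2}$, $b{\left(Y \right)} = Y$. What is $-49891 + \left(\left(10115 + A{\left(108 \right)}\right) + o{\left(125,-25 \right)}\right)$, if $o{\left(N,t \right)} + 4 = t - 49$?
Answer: $53458$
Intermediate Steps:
$o{\left(N,t \right)} = -53 + t$ ($o{\left(N,t \right)} = -4 + \left(t - 49\right) = -4 + \left(-49 + t\right) = -53 + t$)
$A{\left(C \right)} = 8 C^{2}$ ($A{\left(C \right)} = 2 \left(C + C\right)^{2} = 2 \left(2 C\right)^{2} = 2 \cdot 4 C^{2} = 8 C^{2}$)
$-49891 + \left(\left(10115 + A{\left(108 \right)}\right) + o{\left(125,-25 \right)}\right) = -49891 + \left(\left(10115 + 8 \cdot 108^{2}\right) - 78\right) = -49891 + \left(\left(10115 + 8 \cdot 11664\right) - 78\right) = -49891 + \left(\left(10115 + 93312\right) - 78\right) = -49891 + \left(103427 - 78\right) = -49891 + 103349 = 53458$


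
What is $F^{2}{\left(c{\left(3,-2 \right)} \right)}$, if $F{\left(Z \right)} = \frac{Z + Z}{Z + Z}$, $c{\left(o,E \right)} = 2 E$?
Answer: $1$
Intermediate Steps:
$F{\left(Z \right)} = 1$ ($F{\left(Z \right)} = \frac{2 Z}{2 Z} = 2 Z \frac{1}{2 Z} = 1$)
$F^{2}{\left(c{\left(3,-2 \right)} \right)} = 1^{2} = 1$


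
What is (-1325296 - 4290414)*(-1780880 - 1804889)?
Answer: 20136638830990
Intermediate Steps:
(-1325296 - 4290414)*(-1780880 - 1804889) = -5615710*(-3585769) = 20136638830990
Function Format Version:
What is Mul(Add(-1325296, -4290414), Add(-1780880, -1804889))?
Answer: 20136638830990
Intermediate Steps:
Mul(Add(-1325296, -4290414), Add(-1780880, -1804889)) = Mul(-5615710, -3585769) = 20136638830990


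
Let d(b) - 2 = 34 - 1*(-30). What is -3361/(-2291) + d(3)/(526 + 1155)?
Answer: 5801047/3851171 ≈ 1.5063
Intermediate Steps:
d(b) = 66 (d(b) = 2 + (34 - 1*(-30)) = 2 + (34 + 30) = 2 + 64 = 66)
-3361/(-2291) + d(3)/(526 + 1155) = -3361/(-2291) + 66/(526 + 1155) = -3361*(-1/2291) + 66/1681 = 3361/2291 + 66*(1/1681) = 3361/2291 + 66/1681 = 5801047/3851171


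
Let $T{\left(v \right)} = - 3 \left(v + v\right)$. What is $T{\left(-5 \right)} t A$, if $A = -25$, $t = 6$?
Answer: $-4500$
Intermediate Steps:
$T{\left(v \right)} = - 6 v$ ($T{\left(v \right)} = - 3 \cdot 2 v = - 6 v$)
$T{\left(-5 \right)} t A = \left(-6\right) \left(-5\right) 6 \left(-25\right) = 30 \cdot 6 \left(-25\right) = 180 \left(-25\right) = -4500$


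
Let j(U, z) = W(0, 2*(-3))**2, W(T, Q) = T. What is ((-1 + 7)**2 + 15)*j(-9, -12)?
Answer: 0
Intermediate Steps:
j(U, z) = 0 (j(U, z) = 0**2 = 0)
((-1 + 7)**2 + 15)*j(-9, -12) = ((-1 + 7)**2 + 15)*0 = (6**2 + 15)*0 = (36 + 15)*0 = 51*0 = 0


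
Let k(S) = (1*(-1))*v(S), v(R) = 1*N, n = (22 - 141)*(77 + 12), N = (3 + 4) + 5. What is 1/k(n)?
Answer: -1/12 ≈ -0.083333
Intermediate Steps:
N = 12 (N = 7 + 5 = 12)
n = -10591 (n = -119*89 = -10591)
v(R) = 12 (v(R) = 1*12 = 12)
k(S) = -12 (k(S) = (1*(-1))*12 = -1*12 = -12)
1/k(n) = 1/(-12) = -1/12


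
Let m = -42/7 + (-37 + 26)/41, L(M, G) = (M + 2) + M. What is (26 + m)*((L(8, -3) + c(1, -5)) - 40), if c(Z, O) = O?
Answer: -21843/41 ≈ -532.76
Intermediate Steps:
L(M, G) = 2 + 2*M (L(M, G) = (2 + M) + M = 2 + 2*M)
m = -257/41 (m = -42*1/7 - 11*1/41 = -6 - 11/41 = -257/41 ≈ -6.2683)
(26 + m)*((L(8, -3) + c(1, -5)) - 40) = (26 - 257/41)*(((2 + 2*8) - 5) - 40) = 809*(((2 + 16) - 5) - 40)/41 = 809*((18 - 5) - 40)/41 = 809*(13 - 40)/41 = (809/41)*(-27) = -21843/41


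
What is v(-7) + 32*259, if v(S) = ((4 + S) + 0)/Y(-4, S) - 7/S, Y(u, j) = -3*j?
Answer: 58022/7 ≈ 8288.9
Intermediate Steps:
v(S) = -7/S - (4 + S)/(3*S) (v(S) = ((4 + S) + 0)/((-3*S)) - 7/S = (4 + S)*(-1/(3*S)) - 7/S = -(4 + S)/(3*S) - 7/S = -7/S - (4 + S)/(3*S))
v(-7) + 32*259 = (⅓)*(-25 - 1*(-7))/(-7) + 32*259 = (⅓)*(-⅐)*(-25 + 7) + 8288 = (⅓)*(-⅐)*(-18) + 8288 = 6/7 + 8288 = 58022/7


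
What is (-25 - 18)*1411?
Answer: -60673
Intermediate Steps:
(-25 - 18)*1411 = -43*1411 = -60673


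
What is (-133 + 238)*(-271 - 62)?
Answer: -34965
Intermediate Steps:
(-133 + 238)*(-271 - 62) = 105*(-333) = -34965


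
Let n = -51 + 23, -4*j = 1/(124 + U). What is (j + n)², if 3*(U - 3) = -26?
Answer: 1581096169/2016400 ≈ 784.12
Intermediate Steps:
U = -17/3 (U = 3 + (⅓)*(-26) = 3 - 26/3 = -17/3 ≈ -5.6667)
j = -3/1420 (j = -1/(4*(124 - 17/3)) = -1/(4*355/3) = -¼*3/355 = -3/1420 ≈ -0.0021127)
n = -28
(j + n)² = (-3/1420 - 28)² = (-39763/1420)² = 1581096169/2016400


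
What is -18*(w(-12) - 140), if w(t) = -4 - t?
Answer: 2376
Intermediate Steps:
-18*(w(-12) - 140) = -18*((-4 - 1*(-12)) - 140) = -18*((-4 + 12) - 140) = -18*(8 - 140) = -18*(-132) = 2376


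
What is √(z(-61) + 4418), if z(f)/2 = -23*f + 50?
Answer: 2*√1831 ≈ 85.580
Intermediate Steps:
z(f) = 100 - 46*f (z(f) = 2*(-23*f + 50) = 2*(50 - 23*f) = 100 - 46*f)
√(z(-61) + 4418) = √((100 - 46*(-61)) + 4418) = √((100 + 2806) + 4418) = √(2906 + 4418) = √7324 = 2*√1831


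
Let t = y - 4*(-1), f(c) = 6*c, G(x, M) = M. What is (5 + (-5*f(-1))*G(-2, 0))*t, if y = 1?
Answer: 25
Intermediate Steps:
t = 5 (t = 1 - 4*(-1) = 1 + 4 = 5)
(5 + (-5*f(-1))*G(-2, 0))*t = (5 - 30*(-1)*0)*5 = (5 - 5*(-6)*0)*5 = (5 + 30*0)*5 = (5 + 0)*5 = 5*5 = 25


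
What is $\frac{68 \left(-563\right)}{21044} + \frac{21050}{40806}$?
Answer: $- \frac{139905088}{107340183} \approx -1.3034$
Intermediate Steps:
$\frac{68 \left(-563\right)}{21044} + \frac{21050}{40806} = \left(-38284\right) \frac{1}{21044} + 21050 \cdot \frac{1}{40806} = - \frac{9571}{5261} + \frac{10525}{20403} = - \frac{139905088}{107340183}$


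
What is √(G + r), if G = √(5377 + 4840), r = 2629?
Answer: √(2629 + √10217) ≈ 52.250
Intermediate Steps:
G = √10217 ≈ 101.08
√(G + r) = √(√10217 + 2629) = √(2629 + √10217)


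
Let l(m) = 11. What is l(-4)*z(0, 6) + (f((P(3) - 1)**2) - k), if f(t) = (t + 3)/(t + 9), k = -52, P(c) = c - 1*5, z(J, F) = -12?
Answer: -238/3 ≈ -79.333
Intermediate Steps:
P(c) = -5 + c (P(c) = c - 5 = -5 + c)
f(t) = (3 + t)/(9 + t)
l(-4)*z(0, 6) + (f((P(3) - 1)**2) - k) = 11*(-12) + ((3 + ((-5 + 3) - 1)**2)/(9 + ((-5 + 3) - 1)**2) - 1*(-52)) = -132 + ((3 + (-2 - 1)**2)/(9 + (-2 - 1)**2) + 52) = -132 + ((3 + (-3)**2)/(9 + (-3)**2) + 52) = -132 + ((3 + 9)/(9 + 9) + 52) = -132 + (12/18 + 52) = -132 + ((1/18)*12 + 52) = -132 + (2/3 + 52) = -132 + 158/3 = -238/3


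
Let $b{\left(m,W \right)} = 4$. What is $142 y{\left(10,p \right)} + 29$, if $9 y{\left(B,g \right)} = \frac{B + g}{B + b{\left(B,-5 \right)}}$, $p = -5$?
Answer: $\frac{2182}{63} \approx 34.635$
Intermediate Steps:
$y{\left(B,g \right)} = \frac{B + g}{9 \left(4 + B\right)}$ ($y{\left(B,g \right)} = \frac{\left(B + g\right) \frac{1}{B + 4}}{9} = \frac{\left(B + g\right) \frac{1}{4 + B}}{9} = \frac{\frac{1}{4 + B} \left(B + g\right)}{9} = \frac{B + g}{9 \left(4 + B\right)}$)
$142 y{\left(10,p \right)} + 29 = 142 \frac{10 - 5}{9 \left(4 + 10\right)} + 29 = 142 \cdot \frac{1}{9} \cdot \frac{1}{14} \cdot 5 + 29 = 142 \cdot \frac{5}{126} + 29 = \frac{355}{63} + 29 = \frac{2182}{63}$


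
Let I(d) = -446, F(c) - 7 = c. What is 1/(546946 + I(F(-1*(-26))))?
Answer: 1/546500 ≈ 1.8298e-6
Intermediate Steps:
F(c) = 7 + c
1/(546946 + I(F(-1*(-26)))) = 1/(546946 - 446) = 1/546500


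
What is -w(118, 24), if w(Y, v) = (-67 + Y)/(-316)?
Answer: 51/316 ≈ 0.16139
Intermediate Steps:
w(Y, v) = 67/316 - Y/316 (w(Y, v) = (-67 + Y)*(-1/316) = 67/316 - Y/316)
-w(118, 24) = -(67/316 - 1/316*118) = -(67/316 - 59/158) = -1*(-51/316) = 51/316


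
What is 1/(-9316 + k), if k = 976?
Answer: -1/8340 ≈ -0.00011990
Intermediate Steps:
1/(-9316 + k) = 1/(-9316 + 976) = 1/(-8340) = -1/8340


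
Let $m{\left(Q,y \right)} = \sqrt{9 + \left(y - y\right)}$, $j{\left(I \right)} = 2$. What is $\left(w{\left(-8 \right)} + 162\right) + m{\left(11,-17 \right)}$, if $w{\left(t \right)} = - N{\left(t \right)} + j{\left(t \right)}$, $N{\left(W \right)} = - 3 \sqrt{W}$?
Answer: $167 + 6 i \sqrt{2} \approx 167.0 + 8.4853 i$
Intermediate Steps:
$m{\left(Q,y \right)} = 3$ ($m{\left(Q,y \right)} = \sqrt{9 + 0} = \sqrt{9} = 3$)
$w{\left(t \right)} = 2 + 3 \sqrt{t}$ ($w{\left(t \right)} = - \left(-3\right) \sqrt{t} + 2 = 3 \sqrt{t} + 2 = 2 + 3 \sqrt{t}$)
$\left(w{\left(-8 \right)} + 162\right) + m{\left(11,-17 \right)} = \left(\left(2 + 3 \sqrt{-8}\right) + 162\right) + 3 = \left(\left(2 + 3 \cdot 2 i \sqrt{2}\right) + 162\right) + 3 = \left(\left(2 + 6 i \sqrt{2}\right) + 162\right) + 3 = \left(164 + 6 i \sqrt{2}\right) + 3 = 167 + 6 i \sqrt{2}$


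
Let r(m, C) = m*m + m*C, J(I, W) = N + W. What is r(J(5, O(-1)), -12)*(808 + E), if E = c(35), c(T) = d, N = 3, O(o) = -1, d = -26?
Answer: -15640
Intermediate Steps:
c(T) = -26
J(I, W) = 3 + W
r(m, C) = m² + C*m
E = -26
r(J(5, O(-1)), -12)*(808 + E) = ((3 - 1)*(-12 + (3 - 1)))*(808 - 26) = (2*(-12 + 2))*782 = (2*(-10))*782 = -20*782 = -15640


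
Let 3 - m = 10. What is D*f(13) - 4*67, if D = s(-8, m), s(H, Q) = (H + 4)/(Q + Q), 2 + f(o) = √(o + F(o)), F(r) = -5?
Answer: -1880/7 + 4*√2/7 ≈ -267.76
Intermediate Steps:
m = -7 (m = 3 - 1*10 = 3 - 10 = -7)
f(o) = -2 + √(-5 + o) (f(o) = -2 + √(o - 5) = -2 + √(-5 + o))
s(H, Q) = (4 + H)/(2*Q) (s(H, Q) = (4 + H)/((2*Q)) = (4 + H)*(1/(2*Q)) = (4 + H)/(2*Q))
D = 2/7 (D = (½)*(4 - 8)/(-7) = (½)*(-⅐)*(-4) = 2/7 ≈ 0.28571)
D*f(13) - 4*67 = 2*(-2 + √(-5 + 13))/7 - 4*67 = 2*(-2 + √8)/7 - 268 = 2*(-2 + 2*√2)/7 - 268 = (-4/7 + 4*√2/7) - 268 = -1880/7 + 4*√2/7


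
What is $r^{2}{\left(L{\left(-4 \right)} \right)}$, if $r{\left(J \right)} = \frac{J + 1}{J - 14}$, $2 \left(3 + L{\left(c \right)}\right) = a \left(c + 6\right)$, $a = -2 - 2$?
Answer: $\frac{4}{49} \approx 0.081633$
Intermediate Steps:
$a = -4$ ($a = -2 - 2 = -4$)
$L{\left(c \right)} = -15 - 2 c$ ($L{\left(c \right)} = -3 + \frac{\left(-4\right) \left(c + 6\right)}{2} = -3 + \frac{\left(-4\right) \left(6 + c\right)}{2} = -3 + \frac{-24 - 4 c}{2} = -3 - \left(12 + 2 c\right) = -15 - 2 c$)
$r{\left(J \right)} = \frac{1 + J}{-14 + J}$
$r^{2}{\left(L{\left(-4 \right)} \right)} = \left(\frac{1 - 7}{-14 - 7}\right)^{2} = \left(\frac{1}{-21} \left(-6\right)\right)^{2} = \left(\left(- \frac{1}{21}\right) \left(-6\right)\right)^{2} = \left(\frac{2}{7}\right)^{2} = \frac{4}{49}$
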